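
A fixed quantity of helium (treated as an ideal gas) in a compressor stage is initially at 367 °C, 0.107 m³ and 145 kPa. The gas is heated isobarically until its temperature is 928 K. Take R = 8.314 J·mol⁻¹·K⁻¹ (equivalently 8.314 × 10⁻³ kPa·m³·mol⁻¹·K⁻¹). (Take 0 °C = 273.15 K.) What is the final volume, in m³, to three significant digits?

V₂ ≈ 0.155 m³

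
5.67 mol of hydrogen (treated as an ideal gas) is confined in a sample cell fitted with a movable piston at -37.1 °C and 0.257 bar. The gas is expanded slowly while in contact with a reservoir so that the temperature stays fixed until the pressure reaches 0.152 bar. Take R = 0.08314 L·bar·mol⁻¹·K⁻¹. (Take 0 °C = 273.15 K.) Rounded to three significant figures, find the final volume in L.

V₂ ≈ 732 L

Convert: T₁ = 236.0 K.
From PV = nRT: V₁ = nRT₁/P₁ = 433.0 L.
Isothermal, so P V is constant: T₂ = T₁; V₂ = V₁·(P₁/P₂) = 732.1 L.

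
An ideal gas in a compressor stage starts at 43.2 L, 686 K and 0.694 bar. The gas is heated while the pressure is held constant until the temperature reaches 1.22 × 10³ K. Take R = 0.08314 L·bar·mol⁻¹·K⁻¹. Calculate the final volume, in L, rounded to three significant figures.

V₂ ≈ 76.8 L

Isobaric, so V/T is constant: P₂ = P₁; V₂ = V₁·(T₂/T₁) = 76.83 L.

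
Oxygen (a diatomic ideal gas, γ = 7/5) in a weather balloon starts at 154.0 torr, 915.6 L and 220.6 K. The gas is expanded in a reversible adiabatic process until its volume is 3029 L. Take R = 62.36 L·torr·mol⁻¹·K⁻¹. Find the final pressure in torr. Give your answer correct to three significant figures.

P₂ ≈ 28.8 torr

Adiabatic (γ = 7/5), T V^(γ−1) and P V^γ constant: T₂ = T₁·(V₁/V₂)^(γ−1) = 136.7 K; P₂ = P₁·(V₁/V₂)^γ = 28.85 torr.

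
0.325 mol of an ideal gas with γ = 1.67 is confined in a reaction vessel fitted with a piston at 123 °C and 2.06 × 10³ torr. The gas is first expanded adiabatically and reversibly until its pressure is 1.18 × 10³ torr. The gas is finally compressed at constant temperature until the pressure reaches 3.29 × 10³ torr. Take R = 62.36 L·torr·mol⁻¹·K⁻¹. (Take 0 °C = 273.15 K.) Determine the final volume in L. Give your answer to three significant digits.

Convert: T₁ = 396.1 K.
From PV = nRT: V₁ = nRT₁/P₁ = 3.897 L.
Adiabatic (γ = 1.67), T V^(γ−1) and P V^γ constant: T₂ = T₁·(P₂/P₁)^((γ−1)/γ) = 316.8 K; V₂ = V₁·(P₁/P₂)^(1/γ) = 5.441 L.
T constant ⇒ Boyle's law P V = const: T₃ = T₂; V₃ = V₂·(P₂/P₃) = 1.952 L.

V₃ ≈ 1.95 L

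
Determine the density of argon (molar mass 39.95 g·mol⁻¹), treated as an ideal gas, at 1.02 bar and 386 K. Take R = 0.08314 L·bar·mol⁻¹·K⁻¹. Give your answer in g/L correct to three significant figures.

ρ ≈ 1.27 g/L

ρ = PM/(RT) = (1.02 × 39.95) / (0.08314 × 386.0)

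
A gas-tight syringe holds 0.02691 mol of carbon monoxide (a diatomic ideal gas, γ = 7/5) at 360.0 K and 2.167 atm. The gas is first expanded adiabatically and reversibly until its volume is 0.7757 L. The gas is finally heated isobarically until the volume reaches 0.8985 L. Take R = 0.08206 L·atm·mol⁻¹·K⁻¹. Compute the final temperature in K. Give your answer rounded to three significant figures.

From PV = nRT: V₁ = nRT₁/P₁ = 0.3669 L.
Adiabatic (γ = 7/5), T V^(γ−1) and P V^γ constant: T₂ = T₁·(V₁/V₂)^(γ−1) = 266.8 K; P₂ = P₁·(V₁/V₂)^γ = 0.7596 atm.
P constant ⇒ V ∝ T: P₃ = P₂; T₃ = T₂·(V₃/V₂) = 309.1 K.

T₃ ≈ 309 K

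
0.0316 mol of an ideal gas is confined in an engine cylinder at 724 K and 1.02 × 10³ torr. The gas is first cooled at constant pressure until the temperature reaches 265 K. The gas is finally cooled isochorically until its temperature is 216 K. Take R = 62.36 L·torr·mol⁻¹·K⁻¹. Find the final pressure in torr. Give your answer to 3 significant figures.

P₃ ≈ 831 torr

From PV = nRT: V₁ = nRT₁/P₁ = 1.399 L.
P constant ⇒ V ∝ T: P₂ = P₁; V₂ = V₁·(T₂/T₁) = 0.5120 L.
V constant ⇒ P ∝ T: V₃ = V₂; P₃ = P₂·(T₃/T₂) = 831.4 torr.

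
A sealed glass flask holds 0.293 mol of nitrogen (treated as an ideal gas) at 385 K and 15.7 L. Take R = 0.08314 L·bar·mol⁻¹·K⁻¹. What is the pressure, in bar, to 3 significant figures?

P ≈ 0.597 bar

PV = nRT ⇒ P = nRT/V = (0.293 × 0.08314 × 385) / 15.7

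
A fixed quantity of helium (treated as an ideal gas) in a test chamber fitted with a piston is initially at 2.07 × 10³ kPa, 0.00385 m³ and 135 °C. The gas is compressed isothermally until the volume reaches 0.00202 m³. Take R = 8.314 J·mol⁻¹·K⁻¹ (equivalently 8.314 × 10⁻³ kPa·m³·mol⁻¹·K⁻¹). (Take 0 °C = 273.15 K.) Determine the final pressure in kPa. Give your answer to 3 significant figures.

Convert: T₁ = 408.1 K.
T constant ⇒ Boyle's law P V = const: T₂ = T₁; P₂ = P₁·(V₁/V₂) = 3945 kPa.

P₂ ≈ 3.95e+03 kPa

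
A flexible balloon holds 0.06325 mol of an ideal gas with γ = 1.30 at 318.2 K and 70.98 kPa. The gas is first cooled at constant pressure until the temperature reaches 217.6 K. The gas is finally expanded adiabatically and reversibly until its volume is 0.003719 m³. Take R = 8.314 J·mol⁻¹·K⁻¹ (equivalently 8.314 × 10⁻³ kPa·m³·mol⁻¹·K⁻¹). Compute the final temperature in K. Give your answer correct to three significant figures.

From PV = nRT: V₁ = nRT₁/P₁ = 0.002357 m³.
P constant ⇒ V ∝ T: P₂ = P₁; V₂ = V₁·(T₂/T₁) = 0.001612 m³.
Reversible adiabatic, γ = 1.30: T₃ = T₂·(V₂/V₃)^(γ−1) = 169.3 K; P₃ = P₂·(V₂/V₃)^γ = 23.94 kPa.

T₃ ≈ 169 K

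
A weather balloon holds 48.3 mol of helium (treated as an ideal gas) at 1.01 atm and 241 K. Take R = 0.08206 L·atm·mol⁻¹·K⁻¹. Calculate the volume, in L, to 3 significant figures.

V ≈ 946 L

PV = nRT ⇒ V = nRT/P = (48.3 × 0.08206 × 241) / 1.01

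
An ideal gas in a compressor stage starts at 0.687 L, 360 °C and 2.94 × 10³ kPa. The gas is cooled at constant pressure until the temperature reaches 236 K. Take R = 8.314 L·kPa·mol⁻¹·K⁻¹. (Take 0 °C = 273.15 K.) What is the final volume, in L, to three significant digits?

Convert: T₁ = 633.1 K.
P constant ⇒ V ∝ T: P₂ = P₁; V₂ = V₁·(T₂/T₁) = 0.2561 L.

V₂ ≈ 0.256 L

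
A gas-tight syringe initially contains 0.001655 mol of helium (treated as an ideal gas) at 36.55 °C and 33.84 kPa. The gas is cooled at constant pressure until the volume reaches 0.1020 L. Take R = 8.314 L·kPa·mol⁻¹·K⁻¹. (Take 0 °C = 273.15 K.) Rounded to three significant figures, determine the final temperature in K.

T₂ ≈ 251 K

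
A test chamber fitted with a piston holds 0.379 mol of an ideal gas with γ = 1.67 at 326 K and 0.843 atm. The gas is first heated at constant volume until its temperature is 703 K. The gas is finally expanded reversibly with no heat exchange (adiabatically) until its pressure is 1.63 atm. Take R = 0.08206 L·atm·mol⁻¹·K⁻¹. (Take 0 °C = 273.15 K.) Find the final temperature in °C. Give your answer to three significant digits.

T₃ ≈ 400 °C

From PV = nRT: V₁ = nRT₁/P₁ = 12.03 L.
Isochoric, so P/T is constant: V₂ = V₁; P₂ = P₁·(T₂/T₁) = 1.818 atm.
Reversible adiabatic, γ = 1.67: T₃ = T₂·(P₃/P₂)^((γ−1)/γ) = 672.9 K; V₃ = V₂·(P₂/P₃)^(1/γ) = 12.84 L.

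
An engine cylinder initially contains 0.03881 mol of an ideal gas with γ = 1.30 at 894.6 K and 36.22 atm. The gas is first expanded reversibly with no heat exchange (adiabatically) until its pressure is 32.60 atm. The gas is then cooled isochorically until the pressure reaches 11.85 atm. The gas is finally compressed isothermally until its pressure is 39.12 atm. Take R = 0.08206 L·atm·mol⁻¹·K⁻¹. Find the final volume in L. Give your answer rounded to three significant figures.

From PV = nRT: V₁ = nRT₁/P₁ = 0.07866 L.
Reversible adiabatic, γ = 1.30: T₂ = T₁·(P₂/P₁)^((γ−1)/γ) = 873.1 K; V₂ = V₁·(P₁/P₂)^(1/γ) = 0.08530 L.
V constant ⇒ P ∝ T: V₃ = V₂; T₃ = T₂·(P₃/P₂) = 317.4 K.
Isothermal, so P V is constant: T₄ = T₃; V₄ = V₃·(P₃/P₄) = 0.02584 L.

V₄ ≈ 0.0258 L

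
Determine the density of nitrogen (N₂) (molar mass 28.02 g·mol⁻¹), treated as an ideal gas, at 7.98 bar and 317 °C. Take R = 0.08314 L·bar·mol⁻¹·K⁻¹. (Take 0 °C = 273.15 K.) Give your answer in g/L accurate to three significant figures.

ρ ≈ 4.56 g/L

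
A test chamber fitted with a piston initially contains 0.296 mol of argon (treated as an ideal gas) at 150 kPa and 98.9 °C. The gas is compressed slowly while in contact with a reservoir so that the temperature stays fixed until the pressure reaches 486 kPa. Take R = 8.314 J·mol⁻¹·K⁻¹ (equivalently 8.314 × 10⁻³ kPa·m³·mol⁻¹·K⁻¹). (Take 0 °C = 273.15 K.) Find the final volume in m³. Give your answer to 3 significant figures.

V₂ ≈ 0.00188 m³

Convert: T₁ = 372.0 K.
From PV = nRT: V₁ = nRT₁/P₁ = 0.006104 m³.
Isothermal, so P V is constant: T₂ = T₁; V₂ = V₁·(P₁/P₂) = 0.001884 m³.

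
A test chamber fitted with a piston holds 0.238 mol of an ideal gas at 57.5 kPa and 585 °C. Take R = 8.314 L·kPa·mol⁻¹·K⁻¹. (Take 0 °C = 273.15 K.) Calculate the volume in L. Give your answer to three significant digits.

Convert: T = 858.15 K.
PV = nRT ⇒ V = nRT/P = (0.238 × 8.314 × 858.15) / 57.5

V ≈ 29.5 L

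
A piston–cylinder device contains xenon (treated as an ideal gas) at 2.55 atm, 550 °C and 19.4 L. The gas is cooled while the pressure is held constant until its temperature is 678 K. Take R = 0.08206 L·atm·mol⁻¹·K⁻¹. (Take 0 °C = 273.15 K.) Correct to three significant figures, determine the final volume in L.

V₂ ≈ 16.0 L

Convert: T₁ = 823.1 K.
P constant ⇒ V ∝ T: P₂ = P₁; V₂ = V₁·(T₂/T₁) = 15.98 L.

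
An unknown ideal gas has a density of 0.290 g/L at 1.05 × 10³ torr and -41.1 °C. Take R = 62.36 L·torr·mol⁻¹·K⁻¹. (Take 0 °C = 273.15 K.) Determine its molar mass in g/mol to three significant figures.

ρ = PM/(RT) ⇒ M = ρRT/P = (0.290 × 62.36 × 232.0) / 1.05e+03

M ≈ 4.00 g/mol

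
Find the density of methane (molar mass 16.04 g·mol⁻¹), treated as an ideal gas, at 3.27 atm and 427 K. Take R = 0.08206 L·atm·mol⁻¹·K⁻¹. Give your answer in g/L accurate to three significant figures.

ρ ≈ 1.50 g/L

ρ = PM/(RT) = (3.27 × 16.04) / (0.08206 × 427.0)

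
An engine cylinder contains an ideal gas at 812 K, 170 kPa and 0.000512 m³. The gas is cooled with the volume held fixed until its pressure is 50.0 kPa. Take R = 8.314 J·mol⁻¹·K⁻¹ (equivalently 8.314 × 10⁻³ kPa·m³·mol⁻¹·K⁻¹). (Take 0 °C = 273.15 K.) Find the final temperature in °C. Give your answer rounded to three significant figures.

T₂ ≈ -34.3 °C

Isochoric, so P/T is constant: V₂ = V₁; T₂ = T₁·(P₂/P₁) = 238.8 K.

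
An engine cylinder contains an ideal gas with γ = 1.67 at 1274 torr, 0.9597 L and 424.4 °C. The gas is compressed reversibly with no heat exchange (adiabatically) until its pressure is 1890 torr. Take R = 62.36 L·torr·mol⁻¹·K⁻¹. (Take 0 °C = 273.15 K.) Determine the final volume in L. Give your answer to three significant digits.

V₂ ≈ 0.758 L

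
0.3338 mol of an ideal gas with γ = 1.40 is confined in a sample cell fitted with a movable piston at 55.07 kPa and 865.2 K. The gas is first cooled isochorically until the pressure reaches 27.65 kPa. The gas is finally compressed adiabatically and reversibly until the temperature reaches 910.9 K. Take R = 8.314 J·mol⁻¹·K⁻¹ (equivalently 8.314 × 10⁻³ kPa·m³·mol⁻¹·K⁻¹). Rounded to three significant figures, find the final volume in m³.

From PV = nRT: V₁ = nRT₁/P₁ = 0.04360 m³.
Isochoric, so P/T is constant: V₂ = V₁; T₂ = T₁·(P₂/P₁) = 434.4 K.
Reversible adiabatic, γ = 1.40: P₃ = P₂·(T₃/T₂)^(γ/(γ−1)) = 369.2 kPa; V₃ = V₂·(T₂/T₃)^(1/(γ−1)) = 0.006848 m³.

V₃ ≈ 0.00685 m³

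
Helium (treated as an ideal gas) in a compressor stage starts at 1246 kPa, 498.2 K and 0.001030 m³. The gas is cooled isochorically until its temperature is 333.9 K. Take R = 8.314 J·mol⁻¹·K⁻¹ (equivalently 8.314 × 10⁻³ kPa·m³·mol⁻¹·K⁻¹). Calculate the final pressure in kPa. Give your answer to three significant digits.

V constant ⇒ P ∝ T: V₂ = V₁; P₂ = P₁·(T₂/T₁) = 835.1 kPa.

P₂ ≈ 835 kPa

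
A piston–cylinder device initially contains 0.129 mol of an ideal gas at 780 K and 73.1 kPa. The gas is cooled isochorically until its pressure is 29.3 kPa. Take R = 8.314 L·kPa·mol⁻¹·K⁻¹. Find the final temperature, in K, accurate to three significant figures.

T₂ ≈ 313 K

From PV = nRT: V₁ = nRT₁/P₁ = 11.44 L.
V constant ⇒ P ∝ T: V₂ = V₁; T₂ = T₁·(P₂/P₁) = 312.6 K.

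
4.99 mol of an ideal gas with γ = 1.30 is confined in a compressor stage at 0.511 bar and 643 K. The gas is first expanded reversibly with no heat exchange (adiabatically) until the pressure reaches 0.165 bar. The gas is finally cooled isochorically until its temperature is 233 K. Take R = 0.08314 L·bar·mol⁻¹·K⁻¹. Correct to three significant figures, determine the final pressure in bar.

P₃ ≈ 0.0776 bar

From PV = nRT: V₁ = nRT₁/P₁ = 522.0 L.
Reversible adiabatic, γ = 1.30: T₂ = T₁·(P₂/P₁)^((γ−1)/γ) = 495.4 K; V₂ = V₁·(P₁/P₂)^(1/γ) = 1246 L.
Isochoric, so P/T is constant: V₃ = V₂; P₃ = P₂·(T₃/T₂) = 0.07761 bar.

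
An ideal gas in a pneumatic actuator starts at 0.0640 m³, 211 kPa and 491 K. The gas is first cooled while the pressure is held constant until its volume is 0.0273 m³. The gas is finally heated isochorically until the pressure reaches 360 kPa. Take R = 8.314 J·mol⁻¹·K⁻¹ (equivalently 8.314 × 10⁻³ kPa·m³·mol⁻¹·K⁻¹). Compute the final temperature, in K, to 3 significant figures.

T₃ ≈ 357 K

P constant ⇒ V ∝ T: P₂ = P₁; T₂ = T₁·(V₂/V₁) = 209.4 K.
Isochoric, so P/T is constant: V₃ = V₂; T₃ = T₂·(P₃/P₂) = 357.3 K.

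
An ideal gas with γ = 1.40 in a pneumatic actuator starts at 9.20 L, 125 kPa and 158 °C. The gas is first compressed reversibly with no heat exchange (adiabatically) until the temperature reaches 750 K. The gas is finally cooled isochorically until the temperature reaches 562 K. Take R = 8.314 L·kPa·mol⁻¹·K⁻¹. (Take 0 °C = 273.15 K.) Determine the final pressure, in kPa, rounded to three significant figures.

P₃ ≈ 650 kPa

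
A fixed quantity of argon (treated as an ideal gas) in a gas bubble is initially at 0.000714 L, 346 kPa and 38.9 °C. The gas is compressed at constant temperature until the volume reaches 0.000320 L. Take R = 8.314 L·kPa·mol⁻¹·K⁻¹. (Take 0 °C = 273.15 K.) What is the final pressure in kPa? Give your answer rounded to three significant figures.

P₂ ≈ 772 kPa

Convert: T₁ = 312.0 K.
T constant ⇒ Boyle's law P V = const: T₂ = T₁; P₂ = P₁·(V₁/V₂) = 772.0 kPa.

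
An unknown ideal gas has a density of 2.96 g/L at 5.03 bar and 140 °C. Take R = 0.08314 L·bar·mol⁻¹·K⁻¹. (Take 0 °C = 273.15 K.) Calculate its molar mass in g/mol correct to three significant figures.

M ≈ 20.2 g/mol

ρ = PM/(RT) ⇒ M = ρRT/P = (2.96 × 0.08314 × 413.1) / 5.03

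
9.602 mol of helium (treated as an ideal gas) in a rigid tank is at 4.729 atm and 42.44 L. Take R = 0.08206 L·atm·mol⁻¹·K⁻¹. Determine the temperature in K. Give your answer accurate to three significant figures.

T ≈ 255 K

PV = nRT ⇒ T = PV/(nR) = (4.729 × 42.44) / (9.602 × 0.08206)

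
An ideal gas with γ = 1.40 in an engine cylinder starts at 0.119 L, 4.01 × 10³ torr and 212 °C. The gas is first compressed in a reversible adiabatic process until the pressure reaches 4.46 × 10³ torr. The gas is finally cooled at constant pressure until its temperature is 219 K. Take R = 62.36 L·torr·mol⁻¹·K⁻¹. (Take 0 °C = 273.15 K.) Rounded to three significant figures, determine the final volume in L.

V₃ ≈ 0.0483 L

Convert: T₁ = 485.1 K.
Reversible adiabatic, γ = 1.40: T₂ = T₁·(P₂/P₁)^((γ−1)/γ) = 500.1 K; V₂ = V₁·(P₁/P₂)^(1/γ) = 0.1103 L.
P constant ⇒ V ∝ T: P₃ = P₂; V₃ = V₂·(T₃/T₂) = 0.04830 L.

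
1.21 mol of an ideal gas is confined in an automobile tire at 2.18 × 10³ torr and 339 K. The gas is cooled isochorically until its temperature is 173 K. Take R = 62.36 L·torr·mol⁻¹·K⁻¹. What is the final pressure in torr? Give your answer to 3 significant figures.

P₂ ≈ 1.11e+03 torr

From PV = nRT: V₁ = nRT₁/P₁ = 11.73 L.
Isochoric, so P/T is constant: V₂ = V₁; P₂ = P₁·(T₂/T₁) = 1113 torr.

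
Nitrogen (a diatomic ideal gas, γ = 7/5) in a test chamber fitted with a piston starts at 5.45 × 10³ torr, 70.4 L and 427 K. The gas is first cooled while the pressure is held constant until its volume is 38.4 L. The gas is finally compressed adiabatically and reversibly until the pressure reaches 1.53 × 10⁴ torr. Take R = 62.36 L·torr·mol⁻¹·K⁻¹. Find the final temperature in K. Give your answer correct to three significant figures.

T₃ ≈ 313 K

Isobaric, so V/T is constant: P₂ = P₁; T₂ = T₁·(V₂/V₁) = 232.9 K.
Reversible adiabatic, γ = 7/5: T₃ = T₂·(P₃/P₂)^((γ−1)/γ) = 312.8 K; V₃ = V₂·(P₂/P₃)^(1/γ) = 18.37 L.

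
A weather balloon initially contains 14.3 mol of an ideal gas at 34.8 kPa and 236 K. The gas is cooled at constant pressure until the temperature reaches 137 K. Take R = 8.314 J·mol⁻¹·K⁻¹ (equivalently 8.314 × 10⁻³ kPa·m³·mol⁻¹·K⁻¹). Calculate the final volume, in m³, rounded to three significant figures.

V₂ ≈ 0.468 m³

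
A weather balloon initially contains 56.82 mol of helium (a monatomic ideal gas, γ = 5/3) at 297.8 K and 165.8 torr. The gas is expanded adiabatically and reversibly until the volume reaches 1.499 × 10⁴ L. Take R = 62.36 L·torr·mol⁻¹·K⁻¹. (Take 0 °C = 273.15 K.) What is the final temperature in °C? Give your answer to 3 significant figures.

From PV = nRT: V₁ = nRT₁/P₁ = 6364 L.
Reversible adiabatic, γ = 5/3: T₂ = T₁·(V₁/V₂)^(γ−1) = 168.2 K; P₂ = P₁·(V₁/V₂)^γ = 39.76 torr.

T₂ ≈ -105 °C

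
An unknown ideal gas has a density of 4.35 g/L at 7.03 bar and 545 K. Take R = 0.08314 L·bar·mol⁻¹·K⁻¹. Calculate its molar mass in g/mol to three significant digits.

ρ = PM/(RT) ⇒ M = ρRT/P = (4.35 × 0.08314 × 545.0) / 7.03

M ≈ 28.0 g/mol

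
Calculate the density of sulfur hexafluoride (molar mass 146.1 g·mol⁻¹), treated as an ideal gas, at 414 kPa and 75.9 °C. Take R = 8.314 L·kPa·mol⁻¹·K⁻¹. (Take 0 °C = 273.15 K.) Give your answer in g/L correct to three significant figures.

ρ ≈ 20.8 g/L

ρ = PM/(RT) = (414 × 146.1) / (8.314 × 349.0)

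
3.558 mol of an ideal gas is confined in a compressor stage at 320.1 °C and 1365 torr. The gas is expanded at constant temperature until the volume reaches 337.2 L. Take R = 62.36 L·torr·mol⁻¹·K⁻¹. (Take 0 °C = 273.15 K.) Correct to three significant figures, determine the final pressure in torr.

P₂ ≈ 390 torr

Convert: T₁ = 593.2 K.
From PV = nRT: V₁ = nRT₁/P₁ = 96.43 L.
Isothermal, so P V is constant: T₂ = T₁; P₂ = P₁·(V₁/V₂) = 390.4 torr.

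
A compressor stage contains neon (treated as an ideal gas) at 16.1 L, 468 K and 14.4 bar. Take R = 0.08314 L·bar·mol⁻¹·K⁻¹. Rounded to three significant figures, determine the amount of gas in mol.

n ≈ 5.96 mol

PV = nRT ⇒ n = PV/(RT) = (14.4 × 16.1) / (0.08314 × 468)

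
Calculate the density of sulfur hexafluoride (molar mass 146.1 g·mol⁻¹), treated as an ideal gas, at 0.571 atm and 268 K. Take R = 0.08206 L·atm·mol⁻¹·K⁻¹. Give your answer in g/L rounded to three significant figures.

ρ = PM/(RT) = (0.571 × 146.1) / (0.08206 × 268.0)

ρ ≈ 3.79 g/L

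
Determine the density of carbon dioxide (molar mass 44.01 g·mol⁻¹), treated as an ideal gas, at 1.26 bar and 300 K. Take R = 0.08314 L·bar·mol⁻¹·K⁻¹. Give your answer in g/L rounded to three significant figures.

ρ = PM/(RT) = (1.26 × 44.01) / (0.08314 × 300.0)

ρ ≈ 2.22 g/L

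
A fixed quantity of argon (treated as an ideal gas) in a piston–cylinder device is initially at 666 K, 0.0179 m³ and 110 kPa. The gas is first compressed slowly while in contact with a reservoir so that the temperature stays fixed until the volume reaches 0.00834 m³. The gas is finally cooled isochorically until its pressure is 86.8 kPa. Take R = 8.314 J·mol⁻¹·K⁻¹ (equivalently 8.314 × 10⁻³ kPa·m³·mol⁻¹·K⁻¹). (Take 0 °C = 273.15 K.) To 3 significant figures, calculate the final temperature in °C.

T constant ⇒ Boyle's law P V = const: T₂ = T₁; P₂ = P₁·(V₁/V₂) = 236.1 kPa.
Isochoric, so P/T is constant: V₃ = V₂; T₃ = T₂·(P₃/P₂) = 244.9 K.

T₃ ≈ -28.3 °C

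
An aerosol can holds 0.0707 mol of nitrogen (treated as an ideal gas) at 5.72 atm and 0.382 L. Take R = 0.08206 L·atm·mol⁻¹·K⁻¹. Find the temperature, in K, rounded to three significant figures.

T ≈ 377 K

PV = nRT ⇒ T = PV/(nR) = (5.72 × 0.382) / (0.0707 × 0.08206)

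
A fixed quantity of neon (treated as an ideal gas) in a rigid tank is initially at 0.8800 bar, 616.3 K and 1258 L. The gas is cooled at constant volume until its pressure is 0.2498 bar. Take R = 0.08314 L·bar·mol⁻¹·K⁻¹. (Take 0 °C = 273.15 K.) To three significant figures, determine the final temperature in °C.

V constant ⇒ P ∝ T: V₂ = V₁; T₂ = T₁·(P₂/P₁) = 174.9 K.

T₂ ≈ -98.2 °C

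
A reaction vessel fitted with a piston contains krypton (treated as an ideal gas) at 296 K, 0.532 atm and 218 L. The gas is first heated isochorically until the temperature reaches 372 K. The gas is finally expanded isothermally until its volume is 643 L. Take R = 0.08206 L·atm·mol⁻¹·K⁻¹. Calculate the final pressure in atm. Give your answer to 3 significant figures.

V constant ⇒ P ∝ T: V₂ = V₁; P₂ = P₁·(T₂/T₁) = 0.6686 atm.
T constant ⇒ Boyle's law P V = const: T₃ = T₂; P₃ = P₂·(V₂/V₃) = 0.2267 atm.

P₃ ≈ 0.227 atm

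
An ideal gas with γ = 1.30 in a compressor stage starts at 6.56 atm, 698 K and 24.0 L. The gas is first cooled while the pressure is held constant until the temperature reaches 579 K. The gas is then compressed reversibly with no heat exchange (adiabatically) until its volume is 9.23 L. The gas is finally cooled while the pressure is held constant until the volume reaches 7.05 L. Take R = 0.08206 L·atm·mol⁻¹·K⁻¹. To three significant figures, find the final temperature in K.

T₄ ≈ 557 K

Isobaric, so V/T is constant: P₂ = P₁; V₂ = V₁·(T₂/T₁) = 19.91 L.
Adiabatic (γ = 1.30), T V^(γ−1) and P V^γ constant: T₃ = T₂·(V₂/V₃)^(γ−1) = 729.2 K; P₃ = P₂·(V₂/V₃)^γ = 17.82 atm.
Isobaric, so V/T is constant: P₄ = P₃; T₄ = T₃·(V₄/V₃) = 556.9 K.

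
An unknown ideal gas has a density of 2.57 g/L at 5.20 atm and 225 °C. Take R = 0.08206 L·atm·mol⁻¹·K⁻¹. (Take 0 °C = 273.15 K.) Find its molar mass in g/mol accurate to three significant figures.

ρ = PM/(RT) ⇒ M = ρRT/P = (2.57 × 0.08206 × 498.1) / 5.20

M ≈ 20.2 g/mol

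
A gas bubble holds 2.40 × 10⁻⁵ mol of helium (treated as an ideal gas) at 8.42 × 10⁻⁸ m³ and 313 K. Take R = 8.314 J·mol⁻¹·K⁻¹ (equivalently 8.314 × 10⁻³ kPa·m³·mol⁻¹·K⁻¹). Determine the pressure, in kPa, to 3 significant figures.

PV = nRT ⇒ P = nRT/V = (2.40e-05 × 8.314 × 10⁻³ × 313) / 8.42e-08

P ≈ 742 kPa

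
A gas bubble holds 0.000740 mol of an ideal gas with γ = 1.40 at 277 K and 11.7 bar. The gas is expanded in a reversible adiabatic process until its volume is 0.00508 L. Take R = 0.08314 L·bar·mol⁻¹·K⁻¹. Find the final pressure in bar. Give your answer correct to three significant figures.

P₂ ≈ 2.04 bar

From PV = nRT: V₁ = nRT₁/P₁ = 0.001457 L.
Adiabatic (γ = 1.40), T V^(γ−1) and P V^γ constant: T₂ = T₁·(V₁/V₂)^(γ−1) = 168.1 K; P₂ = P₁·(V₁/V₂)^γ = 2.035 bar.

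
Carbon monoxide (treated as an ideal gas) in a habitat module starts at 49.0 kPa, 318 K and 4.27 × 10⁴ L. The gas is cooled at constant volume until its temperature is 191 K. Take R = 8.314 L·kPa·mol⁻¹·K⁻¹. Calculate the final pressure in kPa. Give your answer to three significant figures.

P₂ ≈ 29.4 kPa

Isochoric, so P/T is constant: V₂ = V₁; P₂ = P₁·(T₂/T₁) = 29.43 kPa.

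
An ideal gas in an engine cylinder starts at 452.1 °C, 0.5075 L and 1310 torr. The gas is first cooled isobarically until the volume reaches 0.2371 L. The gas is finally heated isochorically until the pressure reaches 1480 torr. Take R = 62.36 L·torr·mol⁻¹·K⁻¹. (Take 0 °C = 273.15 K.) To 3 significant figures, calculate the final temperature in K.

T₃ ≈ 383 K

Convert: T₁ = 725.2 K.
P constant ⇒ V ∝ T: P₂ = P₁; T₂ = T₁·(V₂/V₁) = 338.8 K.
Isochoric, so P/T is constant: V₃ = V₂; T₃ = T₂·(P₃/P₂) = 382.8 K.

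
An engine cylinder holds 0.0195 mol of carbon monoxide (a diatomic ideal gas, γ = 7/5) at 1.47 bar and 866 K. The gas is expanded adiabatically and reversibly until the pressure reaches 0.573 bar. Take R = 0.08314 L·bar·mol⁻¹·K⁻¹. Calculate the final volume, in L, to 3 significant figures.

V₂ ≈ 1.87 L

From PV = nRT: V₁ = nRT₁/P₁ = 0.9551 L.
Adiabatic (γ = 7/5), T V^(γ−1) and P V^γ constant: T₂ = T₁·(P₂/P₁)^((γ−1)/γ) = 661.6 K; V₂ = V₁·(P₁/P₂)^(1/γ) = 1.872 L.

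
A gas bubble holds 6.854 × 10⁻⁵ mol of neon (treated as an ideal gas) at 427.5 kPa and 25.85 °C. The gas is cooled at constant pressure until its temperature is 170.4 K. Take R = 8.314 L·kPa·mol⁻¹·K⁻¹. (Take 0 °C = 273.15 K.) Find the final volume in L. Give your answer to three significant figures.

V₂ ≈ 0.000227 L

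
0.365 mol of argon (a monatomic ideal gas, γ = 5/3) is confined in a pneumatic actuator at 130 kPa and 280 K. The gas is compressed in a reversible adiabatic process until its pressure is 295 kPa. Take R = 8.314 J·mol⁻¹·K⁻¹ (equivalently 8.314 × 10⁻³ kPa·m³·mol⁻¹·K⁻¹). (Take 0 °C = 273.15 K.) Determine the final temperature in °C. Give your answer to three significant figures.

From PV = nRT: V₁ = nRT₁/P₁ = 0.006536 m³.
Reversible adiabatic, γ = 5/3: T₂ = T₁·(P₂/P₁)^((γ−1)/γ) = 388.6 K; V₂ = V₁·(P₁/P₂)^(1/γ) = 0.003998 m³.

T₂ ≈ 115 °C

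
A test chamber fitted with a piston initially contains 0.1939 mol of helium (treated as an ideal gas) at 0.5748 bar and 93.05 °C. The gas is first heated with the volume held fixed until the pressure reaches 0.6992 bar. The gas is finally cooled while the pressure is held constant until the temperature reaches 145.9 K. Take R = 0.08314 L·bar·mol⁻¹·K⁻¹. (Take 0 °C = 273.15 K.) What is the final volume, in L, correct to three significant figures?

Convert: T₁ = 366.2 K.
From PV = nRT: V₁ = nRT₁/P₁ = 10.27 L.
V constant ⇒ P ∝ T: V₂ = V₁; T₂ = T₁·(P₂/P₁) = 445.5 K.
Isobaric, so V/T is constant: P₃ = P₂; V₃ = V₂·(T₃/T₂) = 3.364 L.

V₃ ≈ 3.36 L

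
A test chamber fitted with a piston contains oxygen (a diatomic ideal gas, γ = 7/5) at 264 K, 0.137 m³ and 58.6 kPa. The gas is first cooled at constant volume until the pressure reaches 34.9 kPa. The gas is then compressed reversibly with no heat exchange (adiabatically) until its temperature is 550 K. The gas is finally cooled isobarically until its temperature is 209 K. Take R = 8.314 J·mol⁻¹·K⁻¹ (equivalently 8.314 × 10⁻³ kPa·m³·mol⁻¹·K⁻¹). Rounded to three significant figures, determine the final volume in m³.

V₄ ≈ 0.00227 m³

Isochoric, so P/T is constant: V₂ = V₁; T₂ = T₁·(P₂/P₁) = 157.2 K.
Reversible adiabatic, γ = 7/5: P₃ = P₂·(T₃/T₂)^(γ/(γ−1)) = 2794 kPa; V₃ = V₂·(T₂/T₃)^(1/(γ−1)) = 0.005986 m³.
Isobaric, so V/T is constant: P₄ = P₃; V₄ = V₃·(T₄/T₃) = 0.002275 m³.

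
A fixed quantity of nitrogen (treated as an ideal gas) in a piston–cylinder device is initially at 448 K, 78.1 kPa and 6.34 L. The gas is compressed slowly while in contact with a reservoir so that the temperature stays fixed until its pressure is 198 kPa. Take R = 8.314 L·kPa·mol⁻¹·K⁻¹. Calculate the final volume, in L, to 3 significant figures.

T constant ⇒ Boyle's law P V = const: T₂ = T₁; V₂ = V₁·(P₁/P₂) = 2.501 L.

V₂ ≈ 2.50 L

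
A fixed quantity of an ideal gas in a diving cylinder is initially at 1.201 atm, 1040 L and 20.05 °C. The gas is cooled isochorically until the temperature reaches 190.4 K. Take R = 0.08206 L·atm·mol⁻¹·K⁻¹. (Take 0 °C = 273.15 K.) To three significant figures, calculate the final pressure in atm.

P₂ ≈ 0.780 atm

Convert: T₁ = 293.2 K.
V constant ⇒ P ∝ T: V₂ = V₁; P₂ = P₁·(T₂/T₁) = 0.7799 atm.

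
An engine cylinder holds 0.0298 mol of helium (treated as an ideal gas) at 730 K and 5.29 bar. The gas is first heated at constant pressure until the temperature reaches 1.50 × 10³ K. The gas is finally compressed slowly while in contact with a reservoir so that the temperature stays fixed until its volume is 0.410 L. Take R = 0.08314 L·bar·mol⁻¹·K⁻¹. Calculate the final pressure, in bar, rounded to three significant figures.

P₃ ≈ 9.06 bar

From PV = nRT: V₁ = nRT₁/P₁ = 0.3419 L.
P constant ⇒ V ∝ T: P₂ = P₁; V₂ = V₁·(T₂/T₁) = 0.7025 L.
Isothermal, so P V is constant: T₃ = T₂; P₃ = P₂·(V₂/V₃) = 9.064 bar.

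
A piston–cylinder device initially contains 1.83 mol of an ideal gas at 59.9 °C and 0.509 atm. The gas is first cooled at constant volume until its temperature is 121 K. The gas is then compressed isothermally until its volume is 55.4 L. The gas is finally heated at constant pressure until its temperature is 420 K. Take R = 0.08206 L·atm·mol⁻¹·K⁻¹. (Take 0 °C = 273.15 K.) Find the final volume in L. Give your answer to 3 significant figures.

V₄ ≈ 192 L

Convert: T₁ = 333.0 K.
From PV = nRT: V₁ = nRT₁/P₁ = 98.26 L.
Isochoric, so P/T is constant: V₂ = V₁; P₂ = P₁·(T₂/T₁) = 0.1849 atm.
Isothermal, so P V is constant: T₃ = T₂; P₃ = P₂·(V₂/V₃) = 0.3280 atm.
Isobaric, so V/T is constant: P₄ = P₃; V₄ = V₃·(T₄/T₃) = 192.3 L.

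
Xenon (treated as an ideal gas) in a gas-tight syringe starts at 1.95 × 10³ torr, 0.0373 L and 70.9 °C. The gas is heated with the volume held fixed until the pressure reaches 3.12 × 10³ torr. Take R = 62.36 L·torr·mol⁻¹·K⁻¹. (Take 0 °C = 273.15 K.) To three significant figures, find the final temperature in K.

T₂ ≈ 550 K

Convert: T₁ = 344.0 K.
V constant ⇒ P ∝ T: V₂ = V₁; T₂ = T₁·(P₂/P₁) = 550.5 K.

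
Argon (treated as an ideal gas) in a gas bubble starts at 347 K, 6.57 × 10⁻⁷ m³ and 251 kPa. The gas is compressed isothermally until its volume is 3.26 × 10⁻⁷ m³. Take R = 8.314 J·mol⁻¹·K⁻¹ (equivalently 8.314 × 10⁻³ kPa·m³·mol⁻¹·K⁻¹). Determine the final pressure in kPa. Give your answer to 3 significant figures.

T constant ⇒ Boyle's law P V = const: T₂ = T₁; P₂ = P₁·(V₁/V₂) = 505.8 kPa.

P₂ ≈ 506 kPa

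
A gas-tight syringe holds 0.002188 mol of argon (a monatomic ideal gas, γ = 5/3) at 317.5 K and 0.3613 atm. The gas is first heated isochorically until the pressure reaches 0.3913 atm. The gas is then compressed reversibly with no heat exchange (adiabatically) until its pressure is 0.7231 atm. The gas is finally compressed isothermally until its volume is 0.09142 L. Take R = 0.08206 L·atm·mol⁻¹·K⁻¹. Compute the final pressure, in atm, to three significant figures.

P₄ ≈ 0.863 atm

From PV = nRT: V₁ = nRT₁/P₁ = 0.1578 L.
Isochoric, so P/T is constant: V₂ = V₁; T₂ = T₁·(P₂/P₁) = 343.9 K.
Reversible adiabatic, γ = 5/3: T₃ = T₂·(P₃/P₂)^((γ−1)/γ) = 439.6 K; V₃ = V₂·(P₂/P₃)^(1/γ) = 0.1092 L.
T constant ⇒ Boyle's law P V = const: T₄ = T₃; P₄ = P₃·(V₃/V₄) = 0.8634 atm.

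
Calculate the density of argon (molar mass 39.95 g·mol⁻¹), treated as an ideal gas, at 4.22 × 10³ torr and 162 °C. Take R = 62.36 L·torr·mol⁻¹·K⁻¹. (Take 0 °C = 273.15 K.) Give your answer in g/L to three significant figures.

ρ = PM/(RT) = (4.22e+03 × 39.95) / (62.36 × 435.1)

ρ ≈ 6.21 g/L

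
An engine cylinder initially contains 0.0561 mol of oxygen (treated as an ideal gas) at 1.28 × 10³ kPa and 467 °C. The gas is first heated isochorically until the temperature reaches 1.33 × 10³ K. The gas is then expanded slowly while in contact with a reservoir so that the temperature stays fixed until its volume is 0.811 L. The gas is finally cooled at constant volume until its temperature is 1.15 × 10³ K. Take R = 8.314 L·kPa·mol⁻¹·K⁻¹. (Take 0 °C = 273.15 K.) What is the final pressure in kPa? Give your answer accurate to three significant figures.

Convert: T₁ = 740.1 K.
From PV = nRT: V₁ = nRT₁/P₁ = 0.2697 L.
Isochoric, so P/T is constant: V₂ = V₁; P₂ = P₁·(T₂/T₁) = 2300 kPa.
Isothermal, so P V is constant: T₃ = T₂; P₃ = P₂·(V₂/V₃) = 764.9 kPa.
V constant ⇒ P ∝ T: V₄ = V₃; P₄ = P₃·(T₄/T₃) = 661.4 kPa.

P₄ ≈ 661 kPa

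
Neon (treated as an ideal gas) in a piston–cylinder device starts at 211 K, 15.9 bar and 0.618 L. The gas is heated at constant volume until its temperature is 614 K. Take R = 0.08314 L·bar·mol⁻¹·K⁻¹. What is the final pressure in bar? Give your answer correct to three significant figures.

P₂ ≈ 46.3 bar

Isochoric, so P/T is constant: V₂ = V₁; P₂ = P₁·(T₂/T₁) = 46.27 bar.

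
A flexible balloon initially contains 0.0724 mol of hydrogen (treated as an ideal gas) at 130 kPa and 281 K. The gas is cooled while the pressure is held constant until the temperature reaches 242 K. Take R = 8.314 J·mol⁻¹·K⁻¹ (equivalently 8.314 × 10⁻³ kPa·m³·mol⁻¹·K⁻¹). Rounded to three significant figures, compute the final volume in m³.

V₂ ≈ 0.00112 m³

From PV = nRT: V₁ = nRT₁/P₁ = 0.001301 m³.
P constant ⇒ V ∝ T: P₂ = P₁; V₂ = V₁·(T₂/T₁) = 0.001121 m³.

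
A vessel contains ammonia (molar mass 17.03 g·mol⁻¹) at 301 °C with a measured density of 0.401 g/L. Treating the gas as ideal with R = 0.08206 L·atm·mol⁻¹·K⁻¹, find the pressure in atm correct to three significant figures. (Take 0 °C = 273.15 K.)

ρ = PM/(RT) ⇒ P = ρRT/M = (0.401 × 0.08206 × 574.1) / 17.03

P ≈ 1.11 atm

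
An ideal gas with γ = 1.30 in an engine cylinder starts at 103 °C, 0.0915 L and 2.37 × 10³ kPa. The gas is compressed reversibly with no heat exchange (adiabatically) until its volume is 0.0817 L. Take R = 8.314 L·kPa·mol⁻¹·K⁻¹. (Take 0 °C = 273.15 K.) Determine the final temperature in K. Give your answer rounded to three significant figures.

Convert: T₁ = 376.1 K.
Reversible adiabatic, γ = 1.30: T₂ = T₁·(V₁/V₂)^(γ−1) = 389.2 K; P₂ = P₁·(V₁/V₂)^γ = 2746 kPa.

T₂ ≈ 389 K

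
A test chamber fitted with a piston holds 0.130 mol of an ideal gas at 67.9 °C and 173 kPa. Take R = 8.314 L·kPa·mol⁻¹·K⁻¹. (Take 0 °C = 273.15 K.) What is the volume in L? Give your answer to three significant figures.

Convert: T = 341.05 K.
PV = nRT ⇒ V = nRT/P = (0.130 × 8.314 × 341.05) / 173

V ≈ 2.13 L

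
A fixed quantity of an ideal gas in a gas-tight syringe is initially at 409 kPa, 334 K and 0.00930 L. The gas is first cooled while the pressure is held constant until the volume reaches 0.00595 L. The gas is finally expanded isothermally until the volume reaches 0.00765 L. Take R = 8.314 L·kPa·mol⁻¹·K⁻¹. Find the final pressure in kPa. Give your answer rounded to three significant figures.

P₃ ≈ 318 kPa

Isobaric, so V/T is constant: P₂ = P₁; T₂ = T₁·(V₂/V₁) = 213.7 K.
Isothermal, so P V is constant: T₃ = T₂; P₃ = P₂·(V₂/V₃) = 318.1 kPa.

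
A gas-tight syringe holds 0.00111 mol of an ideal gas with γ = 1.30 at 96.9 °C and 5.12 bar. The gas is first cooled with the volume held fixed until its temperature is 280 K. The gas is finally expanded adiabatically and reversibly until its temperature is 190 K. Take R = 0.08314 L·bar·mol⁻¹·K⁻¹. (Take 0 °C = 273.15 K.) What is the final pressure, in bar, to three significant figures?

Convert: T₁ = 370.0 K.
From PV = nRT: V₁ = nRT₁/P₁ = 0.006670 L.
Isochoric, so P/T is constant: V₂ = V₁; P₂ = P₁·(T₂/T₁) = 3.874 bar.
Reversible adiabatic, γ = 1.30: P₃ = P₂·(T₃/T₂)^(γ/(γ−1)) = 0.7218 bar; V₃ = V₂·(T₂/T₃)^(1/(γ−1)) = 0.02429 L.

P₃ ≈ 0.722 bar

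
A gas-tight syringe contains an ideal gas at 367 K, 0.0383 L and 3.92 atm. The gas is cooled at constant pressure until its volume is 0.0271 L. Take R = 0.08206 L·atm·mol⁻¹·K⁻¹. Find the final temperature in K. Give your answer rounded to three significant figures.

T₂ ≈ 260 K

P constant ⇒ V ∝ T: P₂ = P₁; T₂ = T₁·(V₂/V₁) = 259.7 K.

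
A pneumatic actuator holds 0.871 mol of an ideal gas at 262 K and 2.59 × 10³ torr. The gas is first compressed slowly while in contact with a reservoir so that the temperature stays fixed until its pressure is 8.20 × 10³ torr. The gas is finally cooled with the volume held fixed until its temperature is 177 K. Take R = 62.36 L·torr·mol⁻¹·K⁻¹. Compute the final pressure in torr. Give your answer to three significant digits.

P₃ ≈ 5.54e+03 torr

From PV = nRT: V₁ = nRT₁/P₁ = 5.494 L.
T constant ⇒ Boyle's law P V = const: T₂ = T₁; V₂ = V₁·(P₁/P₂) = 1.735 L.
V constant ⇒ P ∝ T: V₃ = V₂; P₃ = P₂·(T₃/T₂) = 5540 torr.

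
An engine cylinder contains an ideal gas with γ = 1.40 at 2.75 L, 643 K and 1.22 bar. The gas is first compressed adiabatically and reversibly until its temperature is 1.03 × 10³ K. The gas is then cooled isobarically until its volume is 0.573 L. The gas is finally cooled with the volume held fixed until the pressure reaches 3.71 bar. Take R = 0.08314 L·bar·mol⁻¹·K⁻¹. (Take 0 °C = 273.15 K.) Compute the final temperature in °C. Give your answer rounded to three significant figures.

T₄ ≈ 134 °C

Reversible adiabatic, γ = 1.40: P₂ = P₁·(T₂/T₁)^(γ/(γ−1)) = 6.347 bar; V₂ = V₁·(T₁/T₂)^(1/(γ−1)) = 0.8468 L.
Isobaric, so V/T is constant: P₃ = P₂; T₃ = T₂·(V₃/V₂) = 697.0 K.
V constant ⇒ P ∝ T: V₄ = V₃; T₄ = T₃·(P₄/P₃) = 407.4 K.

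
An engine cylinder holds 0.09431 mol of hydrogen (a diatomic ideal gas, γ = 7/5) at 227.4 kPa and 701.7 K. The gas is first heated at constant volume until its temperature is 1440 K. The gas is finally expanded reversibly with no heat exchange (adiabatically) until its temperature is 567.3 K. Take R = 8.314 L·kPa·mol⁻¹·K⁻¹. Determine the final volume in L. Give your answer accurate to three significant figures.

V₃ ≈ 24.8 L

From PV = nRT: V₁ = nRT₁/P₁ = 2.420 L.
V constant ⇒ P ∝ T: V₂ = V₁; P₂ = P₁·(T₂/T₁) = 466.7 kPa.
Reversible adiabatic, γ = 7/5: P₃ = P₂·(T₃/T₂)^(γ/(γ−1)) = 17.91 kPa; V₃ = V₂·(T₂/T₃)^(1/(γ−1)) = 24.84 L.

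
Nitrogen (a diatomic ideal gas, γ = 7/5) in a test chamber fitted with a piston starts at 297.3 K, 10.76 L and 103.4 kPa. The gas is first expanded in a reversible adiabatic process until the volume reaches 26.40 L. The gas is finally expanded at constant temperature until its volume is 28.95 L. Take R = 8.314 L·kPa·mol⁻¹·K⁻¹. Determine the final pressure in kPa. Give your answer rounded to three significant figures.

Adiabatic (γ = 7/5), T V^(γ−1) and P V^γ constant: T₂ = T₁·(V₁/V₂)^(γ−1) = 207.6 K; P₂ = P₁·(V₁/V₂)^γ = 29.43 kPa.
T constant ⇒ Boyle's law P V = const: T₃ = T₂; P₃ = P₂·(V₂/V₃) = 26.84 kPa.

P₃ ≈ 26.8 kPa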